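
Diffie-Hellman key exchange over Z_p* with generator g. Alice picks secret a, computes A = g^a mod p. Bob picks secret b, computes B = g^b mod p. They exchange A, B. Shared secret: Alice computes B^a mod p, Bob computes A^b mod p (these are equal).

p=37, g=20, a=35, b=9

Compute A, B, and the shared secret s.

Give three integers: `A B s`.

Answer: 13 31 6

Derivation:
A = 20^35 mod 37  (bits of 35 = 100011)
  bit 0 = 1: r = r^2 * 20 mod 37 = 1^2 * 20 = 1*20 = 20
  bit 1 = 0: r = r^2 mod 37 = 20^2 = 30
  bit 2 = 0: r = r^2 mod 37 = 30^2 = 12
  bit 3 = 0: r = r^2 mod 37 = 12^2 = 33
  bit 4 = 1: r = r^2 * 20 mod 37 = 33^2 * 20 = 16*20 = 24
  bit 5 = 1: r = r^2 * 20 mod 37 = 24^2 * 20 = 21*20 = 13
  -> A = 13
B = 20^9 mod 37  (bits of 9 = 1001)
  bit 0 = 1: r = r^2 * 20 mod 37 = 1^2 * 20 = 1*20 = 20
  bit 1 = 0: r = r^2 mod 37 = 20^2 = 30
  bit 2 = 0: r = r^2 mod 37 = 30^2 = 12
  bit 3 = 1: r = r^2 * 20 mod 37 = 12^2 * 20 = 33*20 = 31
  -> B = 31
s = B^a = 31^35 mod 37  (bits of 35 = 100011)
  bit 0 = 1: r = r^2 * 31 mod 37 = 1^2 * 31 = 1*31 = 31
  bit 1 = 0: r = r^2 mod 37 = 31^2 = 36
  bit 2 = 0: r = r^2 mod 37 = 36^2 = 1
  bit 3 = 0: r = r^2 mod 37 = 1^2 = 1
  bit 4 = 1: r = r^2 * 31 mod 37 = 1^2 * 31 = 1*31 = 31
  bit 5 = 1: r = r^2 * 31 mod 37 = 31^2 * 31 = 36*31 = 6
  -> s = B^a = 6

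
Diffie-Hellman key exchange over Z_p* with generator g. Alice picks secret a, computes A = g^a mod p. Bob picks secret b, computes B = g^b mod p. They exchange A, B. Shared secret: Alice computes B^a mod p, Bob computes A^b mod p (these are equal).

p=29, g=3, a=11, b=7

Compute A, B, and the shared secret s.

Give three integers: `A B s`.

A = 3^11 mod 29  (bits of 11 = 1011)
  bit 0 = 1: r = r^2 * 3 mod 29 = 1^2 * 3 = 1*3 = 3
  bit 1 = 0: r = r^2 mod 29 = 3^2 = 9
  bit 2 = 1: r = r^2 * 3 mod 29 = 9^2 * 3 = 23*3 = 11
  bit 3 = 1: r = r^2 * 3 mod 29 = 11^2 * 3 = 5*3 = 15
  -> A = 15
B = 3^7 mod 29  (bits of 7 = 111)
  bit 0 = 1: r = r^2 * 3 mod 29 = 1^2 * 3 = 1*3 = 3
  bit 1 = 1: r = r^2 * 3 mod 29 = 3^2 * 3 = 9*3 = 27
  bit 2 = 1: r = r^2 * 3 mod 29 = 27^2 * 3 = 4*3 = 12
  -> B = 12
s = B^a = 12^11 mod 29  (bits of 11 = 1011)
  bit 0 = 1: r = r^2 * 12 mod 29 = 1^2 * 12 = 1*12 = 12
  bit 1 = 0: r = r^2 mod 29 = 12^2 = 28
  bit 2 = 1: r = r^2 * 12 mod 29 = 28^2 * 12 = 1*12 = 12
  bit 3 = 1: r = r^2 * 12 mod 29 = 12^2 * 12 = 28*12 = 17
  -> s = B^a = 17

Answer: 15 12 17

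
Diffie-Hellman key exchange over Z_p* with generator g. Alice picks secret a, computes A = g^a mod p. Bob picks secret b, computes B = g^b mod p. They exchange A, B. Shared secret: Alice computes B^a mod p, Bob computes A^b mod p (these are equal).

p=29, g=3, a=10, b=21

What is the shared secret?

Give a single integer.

A = 3^10 mod 29  (bits of 10 = 1010)
  bit 0 = 1: r = r^2 * 3 mod 29 = 1^2 * 3 = 1*3 = 3
  bit 1 = 0: r = r^2 mod 29 = 3^2 = 9
  bit 2 = 1: r = r^2 * 3 mod 29 = 9^2 * 3 = 23*3 = 11
  bit 3 = 0: r = r^2 mod 29 = 11^2 = 5
  -> A = 5
B = 3^21 mod 29  (bits of 21 = 10101)
  bit 0 = 1: r = r^2 * 3 mod 29 = 1^2 * 3 = 1*3 = 3
  bit 1 = 0: r = r^2 mod 29 = 3^2 = 9
  bit 2 = 1: r = r^2 * 3 mod 29 = 9^2 * 3 = 23*3 = 11
  bit 3 = 0: r = r^2 mod 29 = 11^2 = 5
  bit 4 = 1: r = r^2 * 3 mod 29 = 5^2 * 3 = 25*3 = 17
  -> B = 17
s = B^a = 17^10 mod 29  (bits of 10 = 1010)
  bit 0 = 1: r = r^2 * 17 mod 29 = 1^2 * 17 = 1*17 = 17
  bit 1 = 0: r = r^2 mod 29 = 17^2 = 28
  bit 2 = 1: r = r^2 * 17 mod 29 = 28^2 * 17 = 1*17 = 17
  bit 3 = 0: r = r^2 mod 29 = 17^2 = 28
  -> s = B^a = 28

Answer: 28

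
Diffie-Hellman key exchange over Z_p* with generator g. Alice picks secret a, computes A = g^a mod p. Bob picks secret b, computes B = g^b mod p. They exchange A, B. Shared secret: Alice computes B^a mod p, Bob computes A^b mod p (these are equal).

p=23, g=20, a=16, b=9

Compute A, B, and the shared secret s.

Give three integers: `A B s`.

A = 20^16 mod 23  (bits of 16 = 10000)
  bit 0 = 1: r = r^2 * 20 mod 23 = 1^2 * 20 = 1*20 = 20
  bit 1 = 0: r = r^2 mod 23 = 20^2 = 9
  bit 2 = 0: r = r^2 mod 23 = 9^2 = 12
  bit 3 = 0: r = r^2 mod 23 = 12^2 = 6
  bit 4 = 0: r = r^2 mod 23 = 6^2 = 13
  -> A = 13
B = 20^9 mod 23  (bits of 9 = 1001)
  bit 0 = 1: r = r^2 * 20 mod 23 = 1^2 * 20 = 1*20 = 20
  bit 1 = 0: r = r^2 mod 23 = 20^2 = 9
  bit 2 = 0: r = r^2 mod 23 = 9^2 = 12
  bit 3 = 1: r = r^2 * 20 mod 23 = 12^2 * 20 = 6*20 = 5
  -> B = 5
s = B^a = 5^16 mod 23  (bits of 16 = 10000)
  bit 0 = 1: r = r^2 * 5 mod 23 = 1^2 * 5 = 1*5 = 5
  bit 1 = 0: r = r^2 mod 23 = 5^2 = 2
  bit 2 = 0: r = r^2 mod 23 = 2^2 = 4
  bit 3 = 0: r = r^2 mod 23 = 4^2 = 16
  bit 4 = 0: r = r^2 mod 23 = 16^2 = 3
  -> s = B^a = 3

Answer: 13 5 3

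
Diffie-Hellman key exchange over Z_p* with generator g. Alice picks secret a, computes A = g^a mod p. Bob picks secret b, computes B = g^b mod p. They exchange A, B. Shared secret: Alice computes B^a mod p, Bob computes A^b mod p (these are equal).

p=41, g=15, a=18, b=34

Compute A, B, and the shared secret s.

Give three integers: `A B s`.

A = 15^18 mod 41  (bits of 18 = 10010)
  bit 0 = 1: r = r^2 * 15 mod 41 = 1^2 * 15 = 1*15 = 15
  bit 1 = 0: r = r^2 mod 41 = 15^2 = 20
  bit 2 = 0: r = r^2 mod 41 = 20^2 = 31
  bit 3 = 1: r = r^2 * 15 mod 41 = 31^2 * 15 = 18*15 = 24
  bit 4 = 0: r = r^2 mod 41 = 24^2 = 2
  -> A = 2
B = 15^34 mod 41  (bits of 34 = 100010)
  bit 0 = 1: r = r^2 * 15 mod 41 = 1^2 * 15 = 1*15 = 15
  bit 1 = 0: r = r^2 mod 41 = 15^2 = 20
  bit 2 = 0: r = r^2 mod 41 = 20^2 = 31
  bit 3 = 0: r = r^2 mod 41 = 31^2 = 18
  bit 4 = 1: r = r^2 * 15 mod 41 = 18^2 * 15 = 37*15 = 22
  bit 5 = 0: r = r^2 mod 41 = 22^2 = 33
  -> B = 33
s = B^a = 33^18 mod 41  (bits of 18 = 10010)
  bit 0 = 1: r = r^2 * 33 mod 41 = 1^2 * 33 = 1*33 = 33
  bit 1 = 0: r = r^2 mod 41 = 33^2 = 23
  bit 2 = 0: r = r^2 mod 41 = 23^2 = 37
  bit 3 = 1: r = r^2 * 33 mod 41 = 37^2 * 33 = 16*33 = 36
  bit 4 = 0: r = r^2 mod 41 = 36^2 = 25
  -> s = B^a = 25

Answer: 2 33 25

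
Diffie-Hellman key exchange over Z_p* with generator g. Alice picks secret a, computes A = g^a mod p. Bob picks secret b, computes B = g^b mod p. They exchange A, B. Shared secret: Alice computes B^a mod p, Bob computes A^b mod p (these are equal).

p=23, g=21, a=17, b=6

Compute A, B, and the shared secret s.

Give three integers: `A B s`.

A = 21^17 mod 23  (bits of 17 = 10001)
  bit 0 = 1: r = r^2 * 21 mod 23 = 1^2 * 21 = 1*21 = 21
  bit 1 = 0: r = r^2 mod 23 = 21^2 = 4
  bit 2 = 0: r = r^2 mod 23 = 4^2 = 16
  bit 3 = 0: r = r^2 mod 23 = 16^2 = 3
  bit 4 = 1: r = r^2 * 21 mod 23 = 3^2 * 21 = 9*21 = 5
  -> A = 5
B = 21^6 mod 23  (bits of 6 = 110)
  bit 0 = 1: r = r^2 * 21 mod 23 = 1^2 * 21 = 1*21 = 21
  bit 1 = 1: r = r^2 * 21 mod 23 = 21^2 * 21 = 4*21 = 15
  bit 2 = 0: r = r^2 mod 23 = 15^2 = 18
  -> B = 18
s = B^a = 18^17 mod 23  (bits of 17 = 10001)
  bit 0 = 1: r = r^2 * 18 mod 23 = 1^2 * 18 = 1*18 = 18
  bit 1 = 0: r = r^2 mod 23 = 18^2 = 2
  bit 2 = 0: r = r^2 mod 23 = 2^2 = 4
  bit 3 = 0: r = r^2 mod 23 = 4^2 = 16
  bit 4 = 1: r = r^2 * 18 mod 23 = 16^2 * 18 = 3*18 = 8
  -> s = B^a = 8

Answer: 5 18 8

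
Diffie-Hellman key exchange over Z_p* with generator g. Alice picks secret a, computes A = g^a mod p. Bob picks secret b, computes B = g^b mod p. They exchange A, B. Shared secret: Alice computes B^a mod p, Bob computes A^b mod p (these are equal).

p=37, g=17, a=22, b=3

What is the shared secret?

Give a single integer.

A = 17^22 mod 37  (bits of 22 = 10110)
  bit 0 = 1: r = r^2 * 17 mod 37 = 1^2 * 17 = 1*17 = 17
  bit 1 = 0: r = r^2 mod 37 = 17^2 = 30
  bit 2 = 1: r = r^2 * 17 mod 37 = 30^2 * 17 = 12*17 = 19
  bit 3 = 1: r = r^2 * 17 mod 37 = 19^2 * 17 = 28*17 = 32
  bit 4 = 0: r = r^2 mod 37 = 32^2 = 25
  -> A = 25
B = 17^3 mod 37  (bits of 3 = 11)
  bit 0 = 1: r = r^2 * 17 mod 37 = 1^2 * 17 = 1*17 = 17
  bit 1 = 1: r = r^2 * 17 mod 37 = 17^2 * 17 = 30*17 = 29
  -> B = 29
s = B^a = 29^22 mod 37  (bits of 22 = 10110)
  bit 0 = 1: r = r^2 * 29 mod 37 = 1^2 * 29 = 1*29 = 29
  bit 1 = 0: r = r^2 mod 37 = 29^2 = 27
  bit 2 = 1: r = r^2 * 29 mod 37 = 27^2 * 29 = 26*29 = 14
  bit 3 = 1: r = r^2 * 29 mod 37 = 14^2 * 29 = 11*29 = 23
  bit 4 = 0: r = r^2 mod 37 = 23^2 = 11
  -> s = B^a = 11

Answer: 11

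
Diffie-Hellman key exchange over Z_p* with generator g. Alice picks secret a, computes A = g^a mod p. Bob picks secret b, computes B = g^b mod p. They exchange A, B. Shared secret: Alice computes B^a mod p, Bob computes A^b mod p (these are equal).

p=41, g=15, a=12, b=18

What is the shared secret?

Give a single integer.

Answer: 37

Derivation:
A = 15^12 mod 41  (bits of 12 = 1100)
  bit 0 = 1: r = r^2 * 15 mod 41 = 1^2 * 15 = 1*15 = 15
  bit 1 = 1: r = r^2 * 15 mod 41 = 15^2 * 15 = 20*15 = 13
  bit 2 = 0: r = r^2 mod 41 = 13^2 = 5
  bit 3 = 0: r = r^2 mod 41 = 5^2 = 25
  -> A = 25
B = 15^18 mod 41  (bits of 18 = 10010)
  bit 0 = 1: r = r^2 * 15 mod 41 = 1^2 * 15 = 1*15 = 15
  bit 1 = 0: r = r^2 mod 41 = 15^2 = 20
  bit 2 = 0: r = r^2 mod 41 = 20^2 = 31
  bit 3 = 1: r = r^2 * 15 mod 41 = 31^2 * 15 = 18*15 = 24
  bit 4 = 0: r = r^2 mod 41 = 24^2 = 2
  -> B = 2
s = B^a = 2^12 mod 41  (bits of 12 = 1100)
  bit 0 = 1: r = r^2 * 2 mod 41 = 1^2 * 2 = 1*2 = 2
  bit 1 = 1: r = r^2 * 2 mod 41 = 2^2 * 2 = 4*2 = 8
  bit 2 = 0: r = r^2 mod 41 = 8^2 = 23
  bit 3 = 0: r = r^2 mod 41 = 23^2 = 37
  -> s = B^a = 37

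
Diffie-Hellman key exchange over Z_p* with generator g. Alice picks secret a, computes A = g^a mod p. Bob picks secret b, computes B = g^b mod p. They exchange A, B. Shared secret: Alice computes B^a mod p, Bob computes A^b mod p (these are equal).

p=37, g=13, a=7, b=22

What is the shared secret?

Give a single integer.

Answer: 4

Derivation:
A = 13^7 mod 37  (bits of 7 = 111)
  bit 0 = 1: r = r^2 * 13 mod 37 = 1^2 * 13 = 1*13 = 13
  bit 1 = 1: r = r^2 * 13 mod 37 = 13^2 * 13 = 21*13 = 14
  bit 2 = 1: r = r^2 * 13 mod 37 = 14^2 * 13 = 11*13 = 32
  -> A = 32
B = 13^22 mod 37  (bits of 22 = 10110)
  bit 0 = 1: r = r^2 * 13 mod 37 = 1^2 * 13 = 1*13 = 13
  bit 1 = 0: r = r^2 mod 37 = 13^2 = 21
  bit 2 = 1: r = r^2 * 13 mod 37 = 21^2 * 13 = 34*13 = 35
  bit 3 = 1: r = r^2 * 13 mod 37 = 35^2 * 13 = 4*13 = 15
  bit 4 = 0: r = r^2 mod 37 = 15^2 = 3
  -> B = 3
s = B^a = 3^7 mod 37  (bits of 7 = 111)
  bit 0 = 1: r = r^2 * 3 mod 37 = 1^2 * 3 = 1*3 = 3
  bit 1 = 1: r = r^2 * 3 mod 37 = 3^2 * 3 = 9*3 = 27
  bit 2 = 1: r = r^2 * 3 mod 37 = 27^2 * 3 = 26*3 = 4
  -> s = B^a = 4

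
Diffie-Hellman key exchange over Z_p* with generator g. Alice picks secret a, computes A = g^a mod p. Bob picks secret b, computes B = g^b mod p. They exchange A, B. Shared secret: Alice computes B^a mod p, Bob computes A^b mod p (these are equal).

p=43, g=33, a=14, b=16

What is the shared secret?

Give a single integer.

A = 33^14 mod 43  (bits of 14 = 1110)
  bit 0 = 1: r = r^2 * 33 mod 43 = 1^2 * 33 = 1*33 = 33
  bit 1 = 1: r = r^2 * 33 mod 43 = 33^2 * 33 = 14*33 = 32
  bit 2 = 1: r = r^2 * 33 mod 43 = 32^2 * 33 = 35*33 = 37
  bit 3 = 0: r = r^2 mod 43 = 37^2 = 36
  -> A = 36
B = 33^16 mod 43  (bits of 16 = 10000)
  bit 0 = 1: r = r^2 * 33 mod 43 = 1^2 * 33 = 1*33 = 33
  bit 1 = 0: r = r^2 mod 43 = 33^2 = 14
  bit 2 = 0: r = r^2 mod 43 = 14^2 = 24
  bit 3 = 0: r = r^2 mod 43 = 24^2 = 17
  bit 4 = 0: r = r^2 mod 43 = 17^2 = 31
  -> B = 31
s = B^a = 31^14 mod 43  (bits of 14 = 1110)
  bit 0 = 1: r = r^2 * 31 mod 43 = 1^2 * 31 = 1*31 = 31
  bit 1 = 1: r = r^2 * 31 mod 43 = 31^2 * 31 = 15*31 = 35
  bit 2 = 1: r = r^2 * 31 mod 43 = 35^2 * 31 = 21*31 = 6
  bit 3 = 0: r = r^2 mod 43 = 6^2 = 36
  -> s = B^a = 36

Answer: 36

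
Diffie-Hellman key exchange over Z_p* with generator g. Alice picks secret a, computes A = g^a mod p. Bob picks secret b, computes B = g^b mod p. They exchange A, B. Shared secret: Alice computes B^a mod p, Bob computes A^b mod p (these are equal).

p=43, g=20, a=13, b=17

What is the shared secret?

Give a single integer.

A = 20^13 mod 43  (bits of 13 = 1101)
  bit 0 = 1: r = r^2 * 20 mod 43 = 1^2 * 20 = 1*20 = 20
  bit 1 = 1: r = r^2 * 20 mod 43 = 20^2 * 20 = 13*20 = 2
  bit 2 = 0: r = r^2 mod 43 = 2^2 = 4
  bit 3 = 1: r = r^2 * 20 mod 43 = 4^2 * 20 = 16*20 = 19
  -> A = 19
B = 20^17 mod 43  (bits of 17 = 10001)
  bit 0 = 1: r = r^2 * 20 mod 43 = 1^2 * 20 = 1*20 = 20
  bit 1 = 0: r = r^2 mod 43 = 20^2 = 13
  bit 2 = 0: r = r^2 mod 43 = 13^2 = 40
  bit 3 = 0: r = r^2 mod 43 = 40^2 = 9
  bit 4 = 1: r = r^2 * 20 mod 43 = 9^2 * 20 = 38*20 = 29
  -> B = 29
s = B^a = 29^13 mod 43  (bits of 13 = 1101)
  bit 0 = 1: r = r^2 * 29 mod 43 = 1^2 * 29 = 1*29 = 29
  bit 1 = 1: r = r^2 * 29 mod 43 = 29^2 * 29 = 24*29 = 8
  bit 2 = 0: r = r^2 mod 43 = 8^2 = 21
  bit 3 = 1: r = r^2 * 29 mod 43 = 21^2 * 29 = 11*29 = 18
  -> s = B^a = 18

Answer: 18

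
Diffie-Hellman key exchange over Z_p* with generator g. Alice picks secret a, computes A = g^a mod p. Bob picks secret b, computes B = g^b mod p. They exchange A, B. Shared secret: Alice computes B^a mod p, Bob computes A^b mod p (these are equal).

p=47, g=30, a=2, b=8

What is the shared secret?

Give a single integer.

A = 30^2 mod 47  (bits of 2 = 10)
  bit 0 = 1: r = r^2 * 30 mod 47 = 1^2 * 30 = 1*30 = 30
  bit 1 = 0: r = r^2 mod 47 = 30^2 = 7
  -> A = 7
B = 30^8 mod 47  (bits of 8 = 1000)
  bit 0 = 1: r = r^2 * 30 mod 47 = 1^2 * 30 = 1*30 = 30
  bit 1 = 0: r = r^2 mod 47 = 30^2 = 7
  bit 2 = 0: r = r^2 mod 47 = 7^2 = 2
  bit 3 = 0: r = r^2 mod 47 = 2^2 = 4
  -> B = 4
s = B^a = 4^2 mod 47  (bits of 2 = 10)
  bit 0 = 1: r = r^2 * 4 mod 47 = 1^2 * 4 = 1*4 = 4
  bit 1 = 0: r = r^2 mod 47 = 4^2 = 16
  -> s = B^a = 16

Answer: 16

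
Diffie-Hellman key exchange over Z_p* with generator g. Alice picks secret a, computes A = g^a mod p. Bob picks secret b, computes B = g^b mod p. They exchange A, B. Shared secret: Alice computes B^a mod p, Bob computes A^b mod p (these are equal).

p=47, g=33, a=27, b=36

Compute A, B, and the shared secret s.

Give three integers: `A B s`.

Answer: 30 21 42

Derivation:
A = 33^27 mod 47  (bits of 27 = 11011)
  bit 0 = 1: r = r^2 * 33 mod 47 = 1^2 * 33 = 1*33 = 33
  bit 1 = 1: r = r^2 * 33 mod 47 = 33^2 * 33 = 8*33 = 29
  bit 2 = 0: r = r^2 mod 47 = 29^2 = 42
  bit 3 = 1: r = r^2 * 33 mod 47 = 42^2 * 33 = 25*33 = 26
  bit 4 = 1: r = r^2 * 33 mod 47 = 26^2 * 33 = 18*33 = 30
  -> A = 30
B = 33^36 mod 47  (bits of 36 = 100100)
  bit 0 = 1: r = r^2 * 33 mod 47 = 1^2 * 33 = 1*33 = 33
  bit 1 = 0: r = r^2 mod 47 = 33^2 = 8
  bit 2 = 0: r = r^2 mod 47 = 8^2 = 17
  bit 3 = 1: r = r^2 * 33 mod 47 = 17^2 * 33 = 7*33 = 43
  bit 4 = 0: r = r^2 mod 47 = 43^2 = 16
  bit 5 = 0: r = r^2 mod 47 = 16^2 = 21
  -> B = 21
s = B^a = 21^27 mod 47  (bits of 27 = 11011)
  bit 0 = 1: r = r^2 * 21 mod 47 = 1^2 * 21 = 1*21 = 21
  bit 1 = 1: r = r^2 * 21 mod 47 = 21^2 * 21 = 18*21 = 2
  bit 2 = 0: r = r^2 mod 47 = 2^2 = 4
  bit 3 = 1: r = r^2 * 21 mod 47 = 4^2 * 21 = 16*21 = 7
  bit 4 = 1: r = r^2 * 21 mod 47 = 7^2 * 21 = 2*21 = 42
  -> s = B^a = 42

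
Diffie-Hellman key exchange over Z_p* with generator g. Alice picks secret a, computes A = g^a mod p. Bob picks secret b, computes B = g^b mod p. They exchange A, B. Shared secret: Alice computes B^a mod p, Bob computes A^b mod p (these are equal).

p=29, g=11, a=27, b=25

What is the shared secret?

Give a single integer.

Answer: 26

Derivation:
A = 11^27 mod 29  (bits of 27 = 11011)
  bit 0 = 1: r = r^2 * 11 mod 29 = 1^2 * 11 = 1*11 = 11
  bit 1 = 1: r = r^2 * 11 mod 29 = 11^2 * 11 = 5*11 = 26
  bit 2 = 0: r = r^2 mod 29 = 26^2 = 9
  bit 3 = 1: r = r^2 * 11 mod 29 = 9^2 * 11 = 23*11 = 21
  bit 4 = 1: r = r^2 * 11 mod 29 = 21^2 * 11 = 6*11 = 8
  -> A = 8
B = 11^25 mod 29  (bits of 25 = 11001)
  bit 0 = 1: r = r^2 * 11 mod 29 = 1^2 * 11 = 1*11 = 11
  bit 1 = 1: r = r^2 * 11 mod 29 = 11^2 * 11 = 5*11 = 26
  bit 2 = 0: r = r^2 mod 29 = 26^2 = 9
  bit 3 = 0: r = r^2 mod 29 = 9^2 = 23
  bit 4 = 1: r = r^2 * 11 mod 29 = 23^2 * 11 = 7*11 = 19
  -> B = 19
s = B^a = 19^27 mod 29  (bits of 27 = 11011)
  bit 0 = 1: r = r^2 * 19 mod 29 = 1^2 * 19 = 1*19 = 19
  bit 1 = 1: r = r^2 * 19 mod 29 = 19^2 * 19 = 13*19 = 15
  bit 2 = 0: r = r^2 mod 29 = 15^2 = 22
  bit 3 = 1: r = r^2 * 19 mod 29 = 22^2 * 19 = 20*19 = 3
  bit 4 = 1: r = r^2 * 19 mod 29 = 3^2 * 19 = 9*19 = 26
  -> s = B^a = 26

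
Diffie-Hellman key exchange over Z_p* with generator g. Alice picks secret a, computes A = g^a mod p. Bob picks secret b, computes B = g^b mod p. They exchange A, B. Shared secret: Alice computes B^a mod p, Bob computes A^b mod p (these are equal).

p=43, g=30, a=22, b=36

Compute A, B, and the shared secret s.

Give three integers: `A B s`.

Answer: 13 35 35

Derivation:
A = 30^22 mod 43  (bits of 22 = 10110)
  bit 0 = 1: r = r^2 * 30 mod 43 = 1^2 * 30 = 1*30 = 30
  bit 1 = 0: r = r^2 mod 43 = 30^2 = 40
  bit 2 = 1: r = r^2 * 30 mod 43 = 40^2 * 30 = 9*30 = 12
  bit 3 = 1: r = r^2 * 30 mod 43 = 12^2 * 30 = 15*30 = 20
  bit 4 = 0: r = r^2 mod 43 = 20^2 = 13
  -> A = 13
B = 30^36 mod 43  (bits of 36 = 100100)
  bit 0 = 1: r = r^2 * 30 mod 43 = 1^2 * 30 = 1*30 = 30
  bit 1 = 0: r = r^2 mod 43 = 30^2 = 40
  bit 2 = 0: r = r^2 mod 43 = 40^2 = 9
  bit 3 = 1: r = r^2 * 30 mod 43 = 9^2 * 30 = 38*30 = 22
  bit 4 = 0: r = r^2 mod 43 = 22^2 = 11
  bit 5 = 0: r = r^2 mod 43 = 11^2 = 35
  -> B = 35
s = B^a = 35^22 mod 43  (bits of 22 = 10110)
  bit 0 = 1: r = r^2 * 35 mod 43 = 1^2 * 35 = 1*35 = 35
  bit 1 = 0: r = r^2 mod 43 = 35^2 = 21
  bit 2 = 1: r = r^2 * 35 mod 43 = 21^2 * 35 = 11*35 = 41
  bit 3 = 1: r = r^2 * 35 mod 43 = 41^2 * 35 = 4*35 = 11
  bit 4 = 0: r = r^2 mod 43 = 11^2 = 35
  -> s = B^a = 35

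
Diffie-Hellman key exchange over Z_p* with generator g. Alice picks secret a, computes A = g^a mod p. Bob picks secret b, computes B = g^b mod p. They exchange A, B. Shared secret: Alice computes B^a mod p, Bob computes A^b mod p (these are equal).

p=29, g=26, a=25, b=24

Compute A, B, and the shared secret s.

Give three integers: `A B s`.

A = 26^25 mod 29  (bits of 25 = 11001)
  bit 0 = 1: r = r^2 * 26 mod 29 = 1^2 * 26 = 1*26 = 26
  bit 1 = 1: r = r^2 * 26 mod 29 = 26^2 * 26 = 9*26 = 2
  bit 2 = 0: r = r^2 mod 29 = 2^2 = 4
  bit 3 = 0: r = r^2 mod 29 = 4^2 = 16
  bit 4 = 1: r = r^2 * 26 mod 29 = 16^2 * 26 = 24*26 = 15
  -> A = 15
B = 26^24 mod 29  (bits of 24 = 11000)
  bit 0 = 1: r = r^2 * 26 mod 29 = 1^2 * 26 = 1*26 = 26
  bit 1 = 1: r = r^2 * 26 mod 29 = 26^2 * 26 = 9*26 = 2
  bit 2 = 0: r = r^2 mod 29 = 2^2 = 4
  bit 3 = 0: r = r^2 mod 29 = 4^2 = 16
  bit 4 = 0: r = r^2 mod 29 = 16^2 = 24
  -> B = 24
s = B^a = 24^25 mod 29  (bits of 25 = 11001)
  bit 0 = 1: r = r^2 * 24 mod 29 = 1^2 * 24 = 1*24 = 24
  bit 1 = 1: r = r^2 * 24 mod 29 = 24^2 * 24 = 25*24 = 20
  bit 2 = 0: r = r^2 mod 29 = 20^2 = 23
  bit 3 = 0: r = r^2 mod 29 = 23^2 = 7
  bit 4 = 1: r = r^2 * 24 mod 29 = 7^2 * 24 = 20*24 = 16
  -> s = B^a = 16

Answer: 15 24 16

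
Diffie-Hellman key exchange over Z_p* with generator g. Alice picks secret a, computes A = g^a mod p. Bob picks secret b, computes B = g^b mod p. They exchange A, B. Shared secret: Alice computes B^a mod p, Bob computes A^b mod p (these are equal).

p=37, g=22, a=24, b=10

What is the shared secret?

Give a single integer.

Answer: 10

Derivation:
A = 22^24 mod 37  (bits of 24 = 11000)
  bit 0 = 1: r = r^2 * 22 mod 37 = 1^2 * 22 = 1*22 = 22
  bit 1 = 1: r = r^2 * 22 mod 37 = 22^2 * 22 = 3*22 = 29
  bit 2 = 0: r = r^2 mod 37 = 29^2 = 27
  bit 3 = 0: r = r^2 mod 37 = 27^2 = 26
  bit 4 = 0: r = r^2 mod 37 = 26^2 = 10
  -> A = 10
B = 22^10 mod 37  (bits of 10 = 1010)
  bit 0 = 1: r = r^2 * 22 mod 37 = 1^2 * 22 = 1*22 = 22
  bit 1 = 0: r = r^2 mod 37 = 22^2 = 3
  bit 2 = 1: r = r^2 * 22 mod 37 = 3^2 * 22 = 9*22 = 13
  bit 3 = 0: r = r^2 mod 37 = 13^2 = 21
  -> B = 21
s = B^a = 21^24 mod 37  (bits of 24 = 11000)
  bit 0 = 1: r = r^2 * 21 mod 37 = 1^2 * 21 = 1*21 = 21
  bit 1 = 1: r = r^2 * 21 mod 37 = 21^2 * 21 = 34*21 = 11
  bit 2 = 0: r = r^2 mod 37 = 11^2 = 10
  bit 3 = 0: r = r^2 mod 37 = 10^2 = 26
  bit 4 = 0: r = r^2 mod 37 = 26^2 = 10
  -> s = B^a = 10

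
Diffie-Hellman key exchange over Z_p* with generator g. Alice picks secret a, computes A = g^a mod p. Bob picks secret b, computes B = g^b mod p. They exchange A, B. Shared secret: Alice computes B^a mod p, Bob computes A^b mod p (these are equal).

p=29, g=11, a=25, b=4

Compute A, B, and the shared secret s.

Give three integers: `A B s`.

Answer: 19 25 24

Derivation:
A = 11^25 mod 29  (bits of 25 = 11001)
  bit 0 = 1: r = r^2 * 11 mod 29 = 1^2 * 11 = 1*11 = 11
  bit 1 = 1: r = r^2 * 11 mod 29 = 11^2 * 11 = 5*11 = 26
  bit 2 = 0: r = r^2 mod 29 = 26^2 = 9
  bit 3 = 0: r = r^2 mod 29 = 9^2 = 23
  bit 4 = 1: r = r^2 * 11 mod 29 = 23^2 * 11 = 7*11 = 19
  -> A = 19
B = 11^4 mod 29  (bits of 4 = 100)
  bit 0 = 1: r = r^2 * 11 mod 29 = 1^2 * 11 = 1*11 = 11
  bit 1 = 0: r = r^2 mod 29 = 11^2 = 5
  bit 2 = 0: r = r^2 mod 29 = 5^2 = 25
  -> B = 25
s = B^a = 25^25 mod 29  (bits of 25 = 11001)
  bit 0 = 1: r = r^2 * 25 mod 29 = 1^2 * 25 = 1*25 = 25
  bit 1 = 1: r = r^2 * 25 mod 29 = 25^2 * 25 = 16*25 = 23
  bit 2 = 0: r = r^2 mod 29 = 23^2 = 7
  bit 3 = 0: r = r^2 mod 29 = 7^2 = 20
  bit 4 = 1: r = r^2 * 25 mod 29 = 20^2 * 25 = 23*25 = 24
  -> s = B^a = 24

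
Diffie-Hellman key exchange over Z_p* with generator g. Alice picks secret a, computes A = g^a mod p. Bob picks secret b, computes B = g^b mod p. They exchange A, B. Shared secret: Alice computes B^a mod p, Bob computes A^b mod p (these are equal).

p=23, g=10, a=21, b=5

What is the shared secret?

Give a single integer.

Answer: 17

Derivation:
A = 10^21 mod 23  (bits of 21 = 10101)
  bit 0 = 1: r = r^2 * 10 mod 23 = 1^2 * 10 = 1*10 = 10
  bit 1 = 0: r = r^2 mod 23 = 10^2 = 8
  bit 2 = 1: r = r^2 * 10 mod 23 = 8^2 * 10 = 18*10 = 19
  bit 3 = 0: r = r^2 mod 23 = 19^2 = 16
  bit 4 = 1: r = r^2 * 10 mod 23 = 16^2 * 10 = 3*10 = 7
  -> A = 7
B = 10^5 mod 23  (bits of 5 = 101)
  bit 0 = 1: r = r^2 * 10 mod 23 = 1^2 * 10 = 1*10 = 10
  bit 1 = 0: r = r^2 mod 23 = 10^2 = 8
  bit 2 = 1: r = r^2 * 10 mod 23 = 8^2 * 10 = 18*10 = 19
  -> B = 19
s = B^a = 19^21 mod 23  (bits of 21 = 10101)
  bit 0 = 1: r = r^2 * 19 mod 23 = 1^2 * 19 = 1*19 = 19
  bit 1 = 0: r = r^2 mod 23 = 19^2 = 16
  bit 2 = 1: r = r^2 * 19 mod 23 = 16^2 * 19 = 3*19 = 11
  bit 3 = 0: r = r^2 mod 23 = 11^2 = 6
  bit 4 = 1: r = r^2 * 19 mod 23 = 6^2 * 19 = 13*19 = 17
  -> s = B^a = 17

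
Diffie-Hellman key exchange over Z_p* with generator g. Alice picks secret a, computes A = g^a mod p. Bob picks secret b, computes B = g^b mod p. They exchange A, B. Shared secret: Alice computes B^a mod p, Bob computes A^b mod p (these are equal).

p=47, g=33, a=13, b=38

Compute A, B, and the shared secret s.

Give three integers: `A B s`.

Answer: 26 27 32

Derivation:
A = 33^13 mod 47  (bits of 13 = 1101)
  bit 0 = 1: r = r^2 * 33 mod 47 = 1^2 * 33 = 1*33 = 33
  bit 1 = 1: r = r^2 * 33 mod 47 = 33^2 * 33 = 8*33 = 29
  bit 2 = 0: r = r^2 mod 47 = 29^2 = 42
  bit 3 = 1: r = r^2 * 33 mod 47 = 42^2 * 33 = 25*33 = 26
  -> A = 26
B = 33^38 mod 47  (bits of 38 = 100110)
  bit 0 = 1: r = r^2 * 33 mod 47 = 1^2 * 33 = 1*33 = 33
  bit 1 = 0: r = r^2 mod 47 = 33^2 = 8
  bit 2 = 0: r = r^2 mod 47 = 8^2 = 17
  bit 3 = 1: r = r^2 * 33 mod 47 = 17^2 * 33 = 7*33 = 43
  bit 4 = 1: r = r^2 * 33 mod 47 = 43^2 * 33 = 16*33 = 11
  bit 5 = 0: r = r^2 mod 47 = 11^2 = 27
  -> B = 27
s = B^a = 27^13 mod 47  (bits of 13 = 1101)
  bit 0 = 1: r = r^2 * 27 mod 47 = 1^2 * 27 = 1*27 = 27
  bit 1 = 1: r = r^2 * 27 mod 47 = 27^2 * 27 = 24*27 = 37
  bit 2 = 0: r = r^2 mod 47 = 37^2 = 6
  bit 3 = 1: r = r^2 * 27 mod 47 = 6^2 * 27 = 36*27 = 32
  -> s = B^a = 32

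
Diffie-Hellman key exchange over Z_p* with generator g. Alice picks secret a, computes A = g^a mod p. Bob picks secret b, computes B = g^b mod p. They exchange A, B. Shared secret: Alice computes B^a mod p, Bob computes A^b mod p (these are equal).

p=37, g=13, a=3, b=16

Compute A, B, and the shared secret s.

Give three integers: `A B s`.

A = 13^3 mod 37  (bits of 3 = 11)
  bit 0 = 1: r = r^2 * 13 mod 37 = 1^2 * 13 = 1*13 = 13
  bit 1 = 1: r = r^2 * 13 mod 37 = 13^2 * 13 = 21*13 = 14
  -> A = 14
B = 13^16 mod 37  (bits of 16 = 10000)
  bit 0 = 1: r = r^2 * 13 mod 37 = 1^2 * 13 = 1*13 = 13
  bit 1 = 0: r = r^2 mod 37 = 13^2 = 21
  bit 2 = 0: r = r^2 mod 37 = 21^2 = 34
  bit 3 = 0: r = r^2 mod 37 = 34^2 = 9
  bit 4 = 0: r = r^2 mod 37 = 9^2 = 7
  -> B = 7
s = B^a = 7^3 mod 37  (bits of 3 = 11)
  bit 0 = 1: r = r^2 * 7 mod 37 = 1^2 * 7 = 1*7 = 7
  bit 1 = 1: r = r^2 * 7 mod 37 = 7^2 * 7 = 12*7 = 10
  -> s = B^a = 10

Answer: 14 7 10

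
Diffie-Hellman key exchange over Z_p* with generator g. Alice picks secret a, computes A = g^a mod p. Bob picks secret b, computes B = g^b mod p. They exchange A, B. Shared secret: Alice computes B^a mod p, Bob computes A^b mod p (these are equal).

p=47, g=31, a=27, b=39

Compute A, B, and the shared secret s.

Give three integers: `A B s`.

A = 31^27 mod 47  (bits of 27 = 11011)
  bit 0 = 1: r = r^2 * 31 mod 47 = 1^2 * 31 = 1*31 = 31
  bit 1 = 1: r = r^2 * 31 mod 47 = 31^2 * 31 = 21*31 = 40
  bit 2 = 0: r = r^2 mod 47 = 40^2 = 2
  bit 3 = 1: r = r^2 * 31 mod 47 = 2^2 * 31 = 4*31 = 30
  bit 4 = 1: r = r^2 * 31 mod 47 = 30^2 * 31 = 7*31 = 29
  -> A = 29
B = 31^39 mod 47  (bits of 39 = 100111)
  bit 0 = 1: r = r^2 * 31 mod 47 = 1^2 * 31 = 1*31 = 31
  bit 1 = 0: r = r^2 mod 47 = 31^2 = 21
  bit 2 = 0: r = r^2 mod 47 = 21^2 = 18
  bit 3 = 1: r = r^2 * 31 mod 47 = 18^2 * 31 = 42*31 = 33
  bit 4 = 1: r = r^2 * 31 mod 47 = 33^2 * 31 = 8*31 = 13
  bit 5 = 1: r = r^2 * 31 mod 47 = 13^2 * 31 = 28*31 = 22
  -> B = 22
s = B^a = 22^27 mod 47  (bits of 27 = 11011)
  bit 0 = 1: r = r^2 * 22 mod 47 = 1^2 * 22 = 1*22 = 22
  bit 1 = 1: r = r^2 * 22 mod 47 = 22^2 * 22 = 14*22 = 26
  bit 2 = 0: r = r^2 mod 47 = 26^2 = 18
  bit 3 = 1: r = r^2 * 22 mod 47 = 18^2 * 22 = 42*22 = 31
  bit 4 = 1: r = r^2 * 22 mod 47 = 31^2 * 22 = 21*22 = 39
  -> s = B^a = 39

Answer: 29 22 39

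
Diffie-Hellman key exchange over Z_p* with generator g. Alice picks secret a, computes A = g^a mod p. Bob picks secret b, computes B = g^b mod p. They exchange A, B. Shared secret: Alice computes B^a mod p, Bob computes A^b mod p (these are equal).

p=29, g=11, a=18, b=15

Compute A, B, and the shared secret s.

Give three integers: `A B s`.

A = 11^18 mod 29  (bits of 18 = 10010)
  bit 0 = 1: r = r^2 * 11 mod 29 = 1^2 * 11 = 1*11 = 11
  bit 1 = 0: r = r^2 mod 29 = 11^2 = 5
  bit 2 = 0: r = r^2 mod 29 = 5^2 = 25
  bit 3 = 1: r = r^2 * 11 mod 29 = 25^2 * 11 = 16*11 = 2
  bit 4 = 0: r = r^2 mod 29 = 2^2 = 4
  -> A = 4
B = 11^15 mod 29  (bits of 15 = 1111)
  bit 0 = 1: r = r^2 * 11 mod 29 = 1^2 * 11 = 1*11 = 11
  bit 1 = 1: r = r^2 * 11 mod 29 = 11^2 * 11 = 5*11 = 26
  bit 2 = 1: r = r^2 * 11 mod 29 = 26^2 * 11 = 9*11 = 12
  bit 3 = 1: r = r^2 * 11 mod 29 = 12^2 * 11 = 28*11 = 18
  -> B = 18
s = B^a = 18^18 mod 29  (bits of 18 = 10010)
  bit 0 = 1: r = r^2 * 18 mod 29 = 1^2 * 18 = 1*18 = 18
  bit 1 = 0: r = r^2 mod 29 = 18^2 = 5
  bit 2 = 0: r = r^2 mod 29 = 5^2 = 25
  bit 3 = 1: r = r^2 * 18 mod 29 = 25^2 * 18 = 16*18 = 27
  bit 4 = 0: r = r^2 mod 29 = 27^2 = 4
  -> s = B^a = 4

Answer: 4 18 4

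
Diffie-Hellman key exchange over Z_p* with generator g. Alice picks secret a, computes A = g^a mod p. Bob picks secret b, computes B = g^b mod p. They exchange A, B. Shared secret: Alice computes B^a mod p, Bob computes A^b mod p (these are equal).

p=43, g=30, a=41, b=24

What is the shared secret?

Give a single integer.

A = 30^41 mod 43  (bits of 41 = 101001)
  bit 0 = 1: r = r^2 * 30 mod 43 = 1^2 * 30 = 1*30 = 30
  bit 1 = 0: r = r^2 mod 43 = 30^2 = 40
  bit 2 = 1: r = r^2 * 30 mod 43 = 40^2 * 30 = 9*30 = 12
  bit 3 = 0: r = r^2 mod 43 = 12^2 = 15
  bit 4 = 0: r = r^2 mod 43 = 15^2 = 10
  bit 5 = 1: r = r^2 * 30 mod 43 = 10^2 * 30 = 14*30 = 33
  -> A = 33
B = 30^24 mod 43  (bits of 24 = 11000)
  bit 0 = 1: r = r^2 * 30 mod 43 = 1^2 * 30 = 1*30 = 30
  bit 1 = 1: r = r^2 * 30 mod 43 = 30^2 * 30 = 40*30 = 39
  bit 2 = 0: r = r^2 mod 43 = 39^2 = 16
  bit 3 = 0: r = r^2 mod 43 = 16^2 = 41
  bit 4 = 0: r = r^2 mod 43 = 41^2 = 4
  -> B = 4
s = B^a = 4^41 mod 43  (bits of 41 = 101001)
  bit 0 = 1: r = r^2 * 4 mod 43 = 1^2 * 4 = 1*4 = 4
  bit 1 = 0: r = r^2 mod 43 = 4^2 = 16
  bit 2 = 1: r = r^2 * 4 mod 43 = 16^2 * 4 = 41*4 = 35
  bit 3 = 0: r = r^2 mod 43 = 35^2 = 21
  bit 4 = 0: r = r^2 mod 43 = 21^2 = 11
  bit 5 = 1: r = r^2 * 4 mod 43 = 11^2 * 4 = 35*4 = 11
  -> s = B^a = 11

Answer: 11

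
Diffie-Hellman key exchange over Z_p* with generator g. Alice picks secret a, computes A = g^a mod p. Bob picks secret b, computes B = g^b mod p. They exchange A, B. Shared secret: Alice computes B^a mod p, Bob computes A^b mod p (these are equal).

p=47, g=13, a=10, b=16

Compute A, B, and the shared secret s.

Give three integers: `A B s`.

A = 13^10 mod 47  (bits of 10 = 1010)
  bit 0 = 1: r = r^2 * 13 mod 47 = 1^2 * 13 = 1*13 = 13
  bit 1 = 0: r = r^2 mod 47 = 13^2 = 28
  bit 2 = 1: r = r^2 * 13 mod 47 = 28^2 * 13 = 32*13 = 40
  bit 3 = 0: r = r^2 mod 47 = 40^2 = 2
  -> A = 2
B = 13^16 mod 47  (bits of 16 = 10000)
  bit 0 = 1: r = r^2 * 13 mod 47 = 1^2 * 13 = 1*13 = 13
  bit 1 = 0: r = r^2 mod 47 = 13^2 = 28
  bit 2 = 0: r = r^2 mod 47 = 28^2 = 32
  bit 3 = 0: r = r^2 mod 47 = 32^2 = 37
  bit 4 = 0: r = r^2 mod 47 = 37^2 = 6
  -> B = 6
s = B^a = 6^10 mod 47  (bits of 10 = 1010)
  bit 0 = 1: r = r^2 * 6 mod 47 = 1^2 * 6 = 1*6 = 6
  bit 1 = 0: r = r^2 mod 47 = 6^2 = 36
  bit 2 = 1: r = r^2 * 6 mod 47 = 36^2 * 6 = 27*6 = 21
  bit 3 = 0: r = r^2 mod 47 = 21^2 = 18
  -> s = B^a = 18

Answer: 2 6 18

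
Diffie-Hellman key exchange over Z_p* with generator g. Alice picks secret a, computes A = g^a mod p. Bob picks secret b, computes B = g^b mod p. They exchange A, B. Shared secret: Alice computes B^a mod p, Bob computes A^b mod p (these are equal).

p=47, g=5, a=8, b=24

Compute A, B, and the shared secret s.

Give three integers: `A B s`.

Answer: 8 42 8

Derivation:
A = 5^8 mod 47  (bits of 8 = 1000)
  bit 0 = 1: r = r^2 * 5 mod 47 = 1^2 * 5 = 1*5 = 5
  bit 1 = 0: r = r^2 mod 47 = 5^2 = 25
  bit 2 = 0: r = r^2 mod 47 = 25^2 = 14
  bit 3 = 0: r = r^2 mod 47 = 14^2 = 8
  -> A = 8
B = 5^24 mod 47  (bits of 24 = 11000)
  bit 0 = 1: r = r^2 * 5 mod 47 = 1^2 * 5 = 1*5 = 5
  bit 1 = 1: r = r^2 * 5 mod 47 = 5^2 * 5 = 25*5 = 31
  bit 2 = 0: r = r^2 mod 47 = 31^2 = 21
  bit 3 = 0: r = r^2 mod 47 = 21^2 = 18
  bit 4 = 0: r = r^2 mod 47 = 18^2 = 42
  -> B = 42
s = B^a = 42^8 mod 47  (bits of 8 = 1000)
  bit 0 = 1: r = r^2 * 42 mod 47 = 1^2 * 42 = 1*42 = 42
  bit 1 = 0: r = r^2 mod 47 = 42^2 = 25
  bit 2 = 0: r = r^2 mod 47 = 25^2 = 14
  bit 3 = 0: r = r^2 mod 47 = 14^2 = 8
  -> s = B^a = 8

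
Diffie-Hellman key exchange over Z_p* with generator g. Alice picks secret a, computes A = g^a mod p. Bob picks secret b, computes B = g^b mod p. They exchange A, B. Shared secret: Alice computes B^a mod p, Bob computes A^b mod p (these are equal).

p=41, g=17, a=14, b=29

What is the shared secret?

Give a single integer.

A = 17^14 mod 41  (bits of 14 = 1110)
  bit 0 = 1: r = r^2 * 17 mod 41 = 1^2 * 17 = 1*17 = 17
  bit 1 = 1: r = r^2 * 17 mod 41 = 17^2 * 17 = 2*17 = 34
  bit 2 = 1: r = r^2 * 17 mod 41 = 34^2 * 17 = 8*17 = 13
  bit 3 = 0: r = r^2 mod 41 = 13^2 = 5
  -> A = 5
B = 17^29 mod 41  (bits of 29 = 11101)
  bit 0 = 1: r = r^2 * 17 mod 41 = 1^2 * 17 = 1*17 = 17
  bit 1 = 1: r = r^2 * 17 mod 41 = 17^2 * 17 = 2*17 = 34
  bit 2 = 1: r = r^2 * 17 mod 41 = 34^2 * 17 = 8*17 = 13
  bit 3 = 0: r = r^2 mod 41 = 13^2 = 5
  bit 4 = 1: r = r^2 * 17 mod 41 = 5^2 * 17 = 25*17 = 15
  -> B = 15
s = B^a = 15^14 mod 41  (bits of 14 = 1110)
  bit 0 = 1: r = r^2 * 15 mod 41 = 1^2 * 15 = 1*15 = 15
  bit 1 = 1: r = r^2 * 15 mod 41 = 15^2 * 15 = 20*15 = 13
  bit 2 = 1: r = r^2 * 15 mod 41 = 13^2 * 15 = 5*15 = 34
  bit 3 = 0: r = r^2 mod 41 = 34^2 = 8
  -> s = B^a = 8

Answer: 8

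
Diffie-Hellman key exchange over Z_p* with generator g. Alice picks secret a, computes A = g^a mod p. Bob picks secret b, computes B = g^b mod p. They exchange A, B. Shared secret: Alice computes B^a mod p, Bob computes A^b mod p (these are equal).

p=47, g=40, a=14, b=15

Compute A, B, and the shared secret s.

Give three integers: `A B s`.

A = 40^14 mod 47  (bits of 14 = 1110)
  bit 0 = 1: r = r^2 * 40 mod 47 = 1^2 * 40 = 1*40 = 40
  bit 1 = 1: r = r^2 * 40 mod 47 = 40^2 * 40 = 2*40 = 33
  bit 2 = 1: r = r^2 * 40 mod 47 = 33^2 * 40 = 8*40 = 38
  bit 3 = 0: r = r^2 mod 47 = 38^2 = 34
  -> A = 34
B = 40^15 mod 47  (bits of 15 = 1111)
  bit 0 = 1: r = r^2 * 40 mod 47 = 1^2 * 40 = 1*40 = 40
  bit 1 = 1: r = r^2 * 40 mod 47 = 40^2 * 40 = 2*40 = 33
  bit 2 = 1: r = r^2 * 40 mod 47 = 33^2 * 40 = 8*40 = 38
  bit 3 = 1: r = r^2 * 40 mod 47 = 38^2 * 40 = 34*40 = 44
  -> B = 44
s = B^a = 44^14 mod 47  (bits of 14 = 1110)
  bit 0 = 1: r = r^2 * 44 mod 47 = 1^2 * 44 = 1*44 = 44
  bit 1 = 1: r = r^2 * 44 mod 47 = 44^2 * 44 = 9*44 = 20
  bit 2 = 1: r = r^2 * 44 mod 47 = 20^2 * 44 = 24*44 = 22
  bit 3 = 0: r = r^2 mod 47 = 22^2 = 14
  -> s = B^a = 14

Answer: 34 44 14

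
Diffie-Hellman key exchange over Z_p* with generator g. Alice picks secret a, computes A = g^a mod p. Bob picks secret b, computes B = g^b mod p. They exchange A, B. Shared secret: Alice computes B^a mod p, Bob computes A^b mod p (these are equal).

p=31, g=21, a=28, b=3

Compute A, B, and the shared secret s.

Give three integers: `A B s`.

A = 21^28 mod 31  (bits of 28 = 11100)
  bit 0 = 1: r = r^2 * 21 mod 31 = 1^2 * 21 = 1*21 = 21
  bit 1 = 1: r = r^2 * 21 mod 31 = 21^2 * 21 = 7*21 = 23
  bit 2 = 1: r = r^2 * 21 mod 31 = 23^2 * 21 = 2*21 = 11
  bit 3 = 0: r = r^2 mod 31 = 11^2 = 28
  bit 4 = 0: r = r^2 mod 31 = 28^2 = 9
  -> A = 9
B = 21^3 mod 31  (bits of 3 = 11)
  bit 0 = 1: r = r^2 * 21 mod 31 = 1^2 * 21 = 1*21 = 21
  bit 1 = 1: r = r^2 * 21 mod 31 = 21^2 * 21 = 7*21 = 23
  -> B = 23
s = B^a = 23^28 mod 31  (bits of 28 = 11100)
  bit 0 = 1: r = r^2 * 23 mod 31 = 1^2 * 23 = 1*23 = 23
  bit 1 = 1: r = r^2 * 23 mod 31 = 23^2 * 23 = 2*23 = 15
  bit 2 = 1: r = r^2 * 23 mod 31 = 15^2 * 23 = 8*23 = 29
  bit 3 = 0: r = r^2 mod 31 = 29^2 = 4
  bit 4 = 0: r = r^2 mod 31 = 4^2 = 16
  -> s = B^a = 16

Answer: 9 23 16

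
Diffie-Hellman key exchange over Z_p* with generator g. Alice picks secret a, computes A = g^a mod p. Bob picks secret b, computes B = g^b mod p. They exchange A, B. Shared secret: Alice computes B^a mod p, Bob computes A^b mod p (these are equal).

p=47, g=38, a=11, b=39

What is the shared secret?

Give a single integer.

A = 38^11 mod 47  (bits of 11 = 1011)
  bit 0 = 1: r = r^2 * 38 mod 47 = 1^2 * 38 = 1*38 = 38
  bit 1 = 0: r = r^2 mod 47 = 38^2 = 34
  bit 2 = 1: r = r^2 * 38 mod 47 = 34^2 * 38 = 28*38 = 30
  bit 3 = 1: r = r^2 * 38 mod 47 = 30^2 * 38 = 7*38 = 31
  -> A = 31
B = 38^39 mod 47  (bits of 39 = 100111)
  bit 0 = 1: r = r^2 * 38 mod 47 = 1^2 * 38 = 1*38 = 38
  bit 1 = 0: r = r^2 mod 47 = 38^2 = 34
  bit 2 = 0: r = r^2 mod 47 = 34^2 = 28
  bit 3 = 1: r = r^2 * 38 mod 47 = 28^2 * 38 = 32*38 = 41
  bit 4 = 1: r = r^2 * 38 mod 47 = 41^2 * 38 = 36*38 = 5
  bit 5 = 1: r = r^2 * 38 mod 47 = 5^2 * 38 = 25*38 = 10
  -> B = 10
s = B^a = 10^11 mod 47  (bits of 11 = 1011)
  bit 0 = 1: r = r^2 * 10 mod 47 = 1^2 * 10 = 1*10 = 10
  bit 1 = 0: r = r^2 mod 47 = 10^2 = 6
  bit 2 = 1: r = r^2 * 10 mod 47 = 6^2 * 10 = 36*10 = 31
  bit 3 = 1: r = r^2 * 10 mod 47 = 31^2 * 10 = 21*10 = 22
  -> s = B^a = 22

Answer: 22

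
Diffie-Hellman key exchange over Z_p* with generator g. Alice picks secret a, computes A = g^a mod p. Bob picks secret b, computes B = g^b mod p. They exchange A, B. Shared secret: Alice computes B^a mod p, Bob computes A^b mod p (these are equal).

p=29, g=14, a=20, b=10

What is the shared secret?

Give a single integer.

A = 14^20 mod 29  (bits of 20 = 10100)
  bit 0 = 1: r = r^2 * 14 mod 29 = 1^2 * 14 = 1*14 = 14
  bit 1 = 0: r = r^2 mod 29 = 14^2 = 22
  bit 2 = 1: r = r^2 * 14 mod 29 = 22^2 * 14 = 20*14 = 19
  bit 3 = 0: r = r^2 mod 29 = 19^2 = 13
  bit 4 = 0: r = r^2 mod 29 = 13^2 = 24
  -> A = 24
B = 14^10 mod 29  (bits of 10 = 1010)
  bit 0 = 1: r = r^2 * 14 mod 29 = 1^2 * 14 = 1*14 = 14
  bit 1 = 0: r = r^2 mod 29 = 14^2 = 22
  bit 2 = 1: r = r^2 * 14 mod 29 = 22^2 * 14 = 20*14 = 19
  bit 3 = 0: r = r^2 mod 29 = 19^2 = 13
  -> B = 13
s = B^a = 13^20 mod 29  (bits of 20 = 10100)
  bit 0 = 1: r = r^2 * 13 mod 29 = 1^2 * 13 = 1*13 = 13
  bit 1 = 0: r = r^2 mod 29 = 13^2 = 24
  bit 2 = 1: r = r^2 * 13 mod 29 = 24^2 * 13 = 25*13 = 6
  bit 3 = 0: r = r^2 mod 29 = 6^2 = 7
  bit 4 = 0: r = r^2 mod 29 = 7^2 = 20
  -> s = B^a = 20

Answer: 20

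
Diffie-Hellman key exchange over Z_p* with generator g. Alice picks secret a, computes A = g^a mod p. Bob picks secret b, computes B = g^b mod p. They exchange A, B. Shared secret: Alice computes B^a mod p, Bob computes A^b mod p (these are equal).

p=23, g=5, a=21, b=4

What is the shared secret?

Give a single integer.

Answer: 6

Derivation:
A = 5^21 mod 23  (bits of 21 = 10101)
  bit 0 = 1: r = r^2 * 5 mod 23 = 1^2 * 5 = 1*5 = 5
  bit 1 = 0: r = r^2 mod 23 = 5^2 = 2
  bit 2 = 1: r = r^2 * 5 mod 23 = 2^2 * 5 = 4*5 = 20
  bit 3 = 0: r = r^2 mod 23 = 20^2 = 9
  bit 4 = 1: r = r^2 * 5 mod 23 = 9^2 * 5 = 12*5 = 14
  -> A = 14
B = 5^4 mod 23  (bits of 4 = 100)
  bit 0 = 1: r = r^2 * 5 mod 23 = 1^2 * 5 = 1*5 = 5
  bit 1 = 0: r = r^2 mod 23 = 5^2 = 2
  bit 2 = 0: r = r^2 mod 23 = 2^2 = 4
  -> B = 4
s = B^a = 4^21 mod 23  (bits of 21 = 10101)
  bit 0 = 1: r = r^2 * 4 mod 23 = 1^2 * 4 = 1*4 = 4
  bit 1 = 0: r = r^2 mod 23 = 4^2 = 16
  bit 2 = 1: r = r^2 * 4 mod 23 = 16^2 * 4 = 3*4 = 12
  bit 3 = 0: r = r^2 mod 23 = 12^2 = 6
  bit 4 = 1: r = r^2 * 4 mod 23 = 6^2 * 4 = 13*4 = 6
  -> s = B^a = 6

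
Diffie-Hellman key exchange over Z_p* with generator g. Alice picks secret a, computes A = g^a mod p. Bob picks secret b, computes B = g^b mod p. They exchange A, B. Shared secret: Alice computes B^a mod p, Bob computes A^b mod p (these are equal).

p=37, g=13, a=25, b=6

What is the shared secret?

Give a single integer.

Answer: 11

Derivation:
A = 13^25 mod 37  (bits of 25 = 11001)
  bit 0 = 1: r = r^2 * 13 mod 37 = 1^2 * 13 = 1*13 = 13
  bit 1 = 1: r = r^2 * 13 mod 37 = 13^2 * 13 = 21*13 = 14
  bit 2 = 0: r = r^2 mod 37 = 14^2 = 11
  bit 3 = 0: r = r^2 mod 37 = 11^2 = 10
  bit 4 = 1: r = r^2 * 13 mod 37 = 10^2 * 13 = 26*13 = 5
  -> A = 5
B = 13^6 mod 37  (bits of 6 = 110)
  bit 0 = 1: r = r^2 * 13 mod 37 = 1^2 * 13 = 1*13 = 13
  bit 1 = 1: r = r^2 * 13 mod 37 = 13^2 * 13 = 21*13 = 14
  bit 2 = 0: r = r^2 mod 37 = 14^2 = 11
  -> B = 11
s = B^a = 11^25 mod 37  (bits of 25 = 11001)
  bit 0 = 1: r = r^2 * 11 mod 37 = 1^2 * 11 = 1*11 = 11
  bit 1 = 1: r = r^2 * 11 mod 37 = 11^2 * 11 = 10*11 = 36
  bit 2 = 0: r = r^2 mod 37 = 36^2 = 1
  bit 3 = 0: r = r^2 mod 37 = 1^2 = 1
  bit 4 = 1: r = r^2 * 11 mod 37 = 1^2 * 11 = 1*11 = 11
  -> s = B^a = 11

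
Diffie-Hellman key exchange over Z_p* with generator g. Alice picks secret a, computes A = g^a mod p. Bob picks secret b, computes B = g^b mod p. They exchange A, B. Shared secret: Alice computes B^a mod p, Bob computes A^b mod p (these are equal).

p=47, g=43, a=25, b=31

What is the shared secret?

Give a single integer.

A = 43^25 mod 47  (bits of 25 = 11001)
  bit 0 = 1: r = r^2 * 43 mod 47 = 1^2 * 43 = 1*43 = 43
  bit 1 = 1: r = r^2 * 43 mod 47 = 43^2 * 43 = 16*43 = 30
  bit 2 = 0: r = r^2 mod 47 = 30^2 = 7
  bit 3 = 0: r = r^2 mod 47 = 7^2 = 2
  bit 4 = 1: r = r^2 * 43 mod 47 = 2^2 * 43 = 4*43 = 31
  -> A = 31
B = 43^31 mod 47  (bits of 31 = 11111)
  bit 0 = 1: r = r^2 * 43 mod 47 = 1^2 * 43 = 1*43 = 43
  bit 1 = 1: r = r^2 * 43 mod 47 = 43^2 * 43 = 16*43 = 30
  bit 2 = 1: r = r^2 * 43 mod 47 = 30^2 * 43 = 7*43 = 19
  bit 3 = 1: r = r^2 * 43 mod 47 = 19^2 * 43 = 32*43 = 13
  bit 4 = 1: r = r^2 * 43 mod 47 = 13^2 * 43 = 28*43 = 29
  -> B = 29
s = B^a = 29^25 mod 47  (bits of 25 = 11001)
  bit 0 = 1: r = r^2 * 29 mod 47 = 1^2 * 29 = 1*29 = 29
  bit 1 = 1: r = r^2 * 29 mod 47 = 29^2 * 29 = 42*29 = 43
  bit 2 = 0: r = r^2 mod 47 = 43^2 = 16
  bit 3 = 0: r = r^2 mod 47 = 16^2 = 21
  bit 4 = 1: r = r^2 * 29 mod 47 = 21^2 * 29 = 18*29 = 5
  -> s = B^a = 5

Answer: 5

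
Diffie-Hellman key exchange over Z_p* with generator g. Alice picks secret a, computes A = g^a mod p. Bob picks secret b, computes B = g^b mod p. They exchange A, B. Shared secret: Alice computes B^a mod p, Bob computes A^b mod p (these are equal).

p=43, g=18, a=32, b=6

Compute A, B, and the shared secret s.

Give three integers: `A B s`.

A = 18^32 mod 43  (bits of 32 = 100000)
  bit 0 = 1: r = r^2 * 18 mod 43 = 1^2 * 18 = 1*18 = 18
  bit 1 = 0: r = r^2 mod 43 = 18^2 = 23
  bit 2 = 0: r = r^2 mod 43 = 23^2 = 13
  bit 3 = 0: r = r^2 mod 43 = 13^2 = 40
  bit 4 = 0: r = r^2 mod 43 = 40^2 = 9
  bit 5 = 0: r = r^2 mod 43 = 9^2 = 38
  -> A = 38
B = 18^6 mod 43  (bits of 6 = 110)
  bit 0 = 1: r = r^2 * 18 mod 43 = 1^2 * 18 = 1*18 = 18
  bit 1 = 1: r = r^2 * 18 mod 43 = 18^2 * 18 = 23*18 = 27
  bit 2 = 0: r = r^2 mod 43 = 27^2 = 41
  -> B = 41
s = B^a = 41^32 mod 43  (bits of 32 = 100000)
  bit 0 = 1: r = r^2 * 41 mod 43 = 1^2 * 41 = 1*41 = 41
  bit 1 = 0: r = r^2 mod 43 = 41^2 = 4
  bit 2 = 0: r = r^2 mod 43 = 4^2 = 16
  bit 3 = 0: r = r^2 mod 43 = 16^2 = 41
  bit 4 = 0: r = r^2 mod 43 = 41^2 = 4
  bit 5 = 0: r = r^2 mod 43 = 4^2 = 16
  -> s = B^a = 16

Answer: 38 41 16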